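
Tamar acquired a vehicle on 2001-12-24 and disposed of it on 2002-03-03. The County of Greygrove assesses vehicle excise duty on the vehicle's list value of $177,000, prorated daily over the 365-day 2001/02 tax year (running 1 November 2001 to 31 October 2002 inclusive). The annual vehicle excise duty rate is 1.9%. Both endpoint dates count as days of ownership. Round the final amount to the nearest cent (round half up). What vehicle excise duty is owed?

Days held (2001-12-24 to 2002-03-03): 70 out of 365
Tax = $177,000 × 1.9% × 70/365 = $644.9589

$644.96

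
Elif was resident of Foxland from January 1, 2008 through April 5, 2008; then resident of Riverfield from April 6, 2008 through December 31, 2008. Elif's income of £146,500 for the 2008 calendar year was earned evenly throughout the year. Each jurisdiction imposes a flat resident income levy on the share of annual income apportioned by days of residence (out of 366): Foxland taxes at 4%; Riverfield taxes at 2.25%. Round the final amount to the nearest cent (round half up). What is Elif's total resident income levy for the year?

£3,968.71

Foxland, January 1 – April 5, 2008: 96 days → £146,500 × 4% × 96/366 = £1,537.0492
Riverfield, April 6 – December 31, 2008: 270 days → £146,500 × 2.25% × 270/366 = £2,431.6598
Total = £3,968.7090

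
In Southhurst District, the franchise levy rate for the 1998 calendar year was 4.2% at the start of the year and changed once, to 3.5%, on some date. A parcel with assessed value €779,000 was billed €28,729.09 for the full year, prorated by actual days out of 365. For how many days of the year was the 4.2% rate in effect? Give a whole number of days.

Let d = days at the first rate; then 365 − d days at the second rate.
€779,000 × [4.2%·d + 3.5%·(365−d)] / 365 = €28,729.09
Solving gives d = 98, so the new rate took effect on 9 April 1998.

98 days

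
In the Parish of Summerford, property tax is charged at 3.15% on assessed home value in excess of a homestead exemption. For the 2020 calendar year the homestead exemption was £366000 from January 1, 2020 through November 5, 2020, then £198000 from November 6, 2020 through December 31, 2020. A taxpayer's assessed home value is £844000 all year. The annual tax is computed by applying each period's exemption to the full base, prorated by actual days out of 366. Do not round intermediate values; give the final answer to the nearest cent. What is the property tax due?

January 1 – November 5, 2020: 310 days, exemption £366000 → (£844000 − £366000) × 3.15% × 310/366 = £12753.1967
November 6 – December 31, 2020: 56 days, exemption £198000 → (£844000 − £198000) × 3.15% × 56/366 = £3113.5082
Total = £15866.7049

£15866.70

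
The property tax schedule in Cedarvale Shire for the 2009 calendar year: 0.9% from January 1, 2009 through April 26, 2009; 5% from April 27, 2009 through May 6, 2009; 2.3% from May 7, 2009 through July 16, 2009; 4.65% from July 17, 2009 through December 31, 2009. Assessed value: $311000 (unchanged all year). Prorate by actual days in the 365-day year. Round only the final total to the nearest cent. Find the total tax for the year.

$9363.23

January 1 – April 26, 2009: 116 days at 0.9% → $311000 × 0.9% × 116/365 = $889.5452
April 27 – May 6, 2009: 10 days at 5% → $311000 × 5% × 10/365 = $426.0274
May 7 – July 16, 2009: 71 days at 2.3% → $311000 × 2.3% × 71/365 = $1391.4055
July 17 – December 31, 2009: 168 days at 4.65% → $311000 × 4.65% × 168/365 = $6656.2521
Total = $9363.2301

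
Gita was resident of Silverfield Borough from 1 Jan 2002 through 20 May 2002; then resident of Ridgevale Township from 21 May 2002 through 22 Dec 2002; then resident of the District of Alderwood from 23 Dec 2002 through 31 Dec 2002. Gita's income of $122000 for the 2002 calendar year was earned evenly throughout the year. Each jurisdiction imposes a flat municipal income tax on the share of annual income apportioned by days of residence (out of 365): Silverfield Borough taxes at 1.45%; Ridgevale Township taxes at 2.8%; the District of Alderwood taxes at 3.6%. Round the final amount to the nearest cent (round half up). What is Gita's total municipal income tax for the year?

Silverfield Borough, 1 Jan – 20 May 2002: 140 days → $122000 × 1.45% × 140/365 = $678.5205
Ridgevale Township, 21 May – 22 Dec 2002: 216 days → $122000 × 2.8% × 216/365 = $2021.5233
The District of Alderwood, 23 Dec – 31 Dec 2002: 9 days → $122000 × 3.6% × 9/365 = $108.2959
Total = $2808.3397

$2808.34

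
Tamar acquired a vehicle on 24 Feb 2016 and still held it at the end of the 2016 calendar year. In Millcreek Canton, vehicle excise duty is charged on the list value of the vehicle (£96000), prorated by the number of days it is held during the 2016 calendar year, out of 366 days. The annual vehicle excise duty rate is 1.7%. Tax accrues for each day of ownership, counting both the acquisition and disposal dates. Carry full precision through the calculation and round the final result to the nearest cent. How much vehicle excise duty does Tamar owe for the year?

Days held (24 Feb – 31 Dec 2016): 312 out of 366
Tax = £96000 × 1.7% × 312/366 = £1391.2131

£1391.21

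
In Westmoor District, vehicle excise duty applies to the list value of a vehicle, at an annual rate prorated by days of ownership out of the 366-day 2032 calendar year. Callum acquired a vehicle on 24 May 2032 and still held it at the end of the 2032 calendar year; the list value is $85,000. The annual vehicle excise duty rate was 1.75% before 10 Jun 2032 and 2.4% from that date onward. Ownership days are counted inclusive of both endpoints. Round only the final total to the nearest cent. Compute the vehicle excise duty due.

$1,211.71

24 May – 9 Jun 2032: 17 days at 1.75% → $85,000 × 1.75% × 17/366 = $69.0915
10 Jun – 31 Dec 2032: 205 days at 2.4% → $85,000 × 2.4% × 205/366 = $1,142.6230
Total = $1,211.7145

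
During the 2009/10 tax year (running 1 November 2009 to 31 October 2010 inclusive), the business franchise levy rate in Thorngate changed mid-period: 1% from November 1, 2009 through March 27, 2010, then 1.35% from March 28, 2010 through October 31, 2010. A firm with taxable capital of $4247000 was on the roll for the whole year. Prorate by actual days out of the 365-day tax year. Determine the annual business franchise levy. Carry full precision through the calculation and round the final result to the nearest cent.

November 1, 2009 – March 27, 2010: 147 days at 1% → $4247000 × 1% × 147/365 = $17104.3562
March 28 – October 31, 2010: 218 days at 1.35% → $4247000 × 1.35% × 218/365 = $34243.6192
Total = $51347.9753

$51347.98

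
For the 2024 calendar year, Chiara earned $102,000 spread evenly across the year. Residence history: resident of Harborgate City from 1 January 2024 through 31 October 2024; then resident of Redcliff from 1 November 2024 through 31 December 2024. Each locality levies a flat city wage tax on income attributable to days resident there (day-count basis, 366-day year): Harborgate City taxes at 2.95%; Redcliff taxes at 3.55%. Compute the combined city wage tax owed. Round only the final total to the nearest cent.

$3,111.00

Harborgate City, 1 January – 31 October 2024: 305 days → $102,000 × 2.95% × 305/366 = $2,507.5000
Redcliff, 1 November – 31 December 2024: 61 days → $102,000 × 3.55% × 61/366 = $603.5000
Total = $3,111.0000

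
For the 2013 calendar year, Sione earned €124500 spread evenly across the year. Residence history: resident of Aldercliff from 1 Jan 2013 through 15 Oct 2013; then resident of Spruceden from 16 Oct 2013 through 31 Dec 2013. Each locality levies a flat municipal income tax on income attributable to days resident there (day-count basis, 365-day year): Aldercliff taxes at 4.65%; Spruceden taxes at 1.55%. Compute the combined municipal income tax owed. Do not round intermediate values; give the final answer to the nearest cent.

Aldercliff, 1 Jan – 15 Oct 2013: 288 days → €124500 × 4.65% × 288/365 = €4567.9562
Spruceden, 16 Oct – 31 Dec 2013: 77 days → €124500 × 1.55% × 77/365 = €407.0979
Total = €4975.0541

€4975.05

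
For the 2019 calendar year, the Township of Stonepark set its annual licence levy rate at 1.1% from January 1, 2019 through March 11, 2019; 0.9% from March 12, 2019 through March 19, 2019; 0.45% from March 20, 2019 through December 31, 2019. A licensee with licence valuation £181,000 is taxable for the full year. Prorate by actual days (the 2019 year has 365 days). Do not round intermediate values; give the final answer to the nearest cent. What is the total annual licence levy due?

£1,057.98

January 1 – March 11, 2019: 70 days at 1.1% → £181,000 × 1.1% × 70/365 = £381.8356
March 12 – March 19, 2019: 8 days at 0.9% → £181,000 × 0.9% × 8/365 = £35.7041
March 20 – December 31, 2019: 287 days at 0.45% → £181,000 × 0.45% × 287/365 = £640.4425
Total = £1,057.9822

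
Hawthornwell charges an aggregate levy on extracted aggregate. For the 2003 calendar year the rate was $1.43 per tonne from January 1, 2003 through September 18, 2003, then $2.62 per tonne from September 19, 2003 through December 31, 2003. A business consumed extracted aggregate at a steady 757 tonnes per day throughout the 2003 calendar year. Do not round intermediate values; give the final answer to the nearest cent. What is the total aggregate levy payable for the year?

January 1 – September 18, 2003: 261 days × 757 tonnes/day = 197,577 tonnes at $1.43/tonne → $282,535.11
September 19 – December 31, 2003: 104 days × 757 tonnes/day = 78,728 tonnes at $2.62/tonne → $206,267.36

$488,802.47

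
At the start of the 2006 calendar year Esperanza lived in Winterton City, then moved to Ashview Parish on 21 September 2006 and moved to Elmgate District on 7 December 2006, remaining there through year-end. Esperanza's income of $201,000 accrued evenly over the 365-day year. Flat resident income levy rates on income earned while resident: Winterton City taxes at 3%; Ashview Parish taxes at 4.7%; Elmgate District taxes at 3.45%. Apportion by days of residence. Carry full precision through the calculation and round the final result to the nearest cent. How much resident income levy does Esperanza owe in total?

$6,812.80

Winterton City, 1 January – 20 September 2006: 263 days → $201,000 × 3% × 263/365 = $4,344.9041
Ashview Parish, 21 September – 6 December 2006: 77 days → $201,000 × 4.7% × 77/365 = $1,992.9288
Elmgate District, 7 December – 31 December 2006: 25 days → $201,000 × 3.45% × 25/365 = $474.9658
Total = $6,812.7986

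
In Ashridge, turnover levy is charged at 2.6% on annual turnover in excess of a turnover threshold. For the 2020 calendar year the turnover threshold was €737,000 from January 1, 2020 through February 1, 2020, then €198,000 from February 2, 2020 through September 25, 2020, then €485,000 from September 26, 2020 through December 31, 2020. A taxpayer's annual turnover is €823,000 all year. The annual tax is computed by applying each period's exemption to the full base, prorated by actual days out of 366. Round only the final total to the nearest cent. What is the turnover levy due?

January 1 – February 1, 2020: 32 days, exemption €737,000 → (€823,000 − €737,000) × 2.6% × 32/366 = €195.4973
February 2 – September 25, 2020: 237 days, exemption €198,000 → (€823,000 − €198,000) × 2.6% × 237/366 = €10,522.5410
September 26 – December 31, 2020: 97 days, exemption €485,000 → (€823,000 − €485,000) × 2.6% × 97/366 = €2,329.0601
Total = €13,047.0984

€13,047.10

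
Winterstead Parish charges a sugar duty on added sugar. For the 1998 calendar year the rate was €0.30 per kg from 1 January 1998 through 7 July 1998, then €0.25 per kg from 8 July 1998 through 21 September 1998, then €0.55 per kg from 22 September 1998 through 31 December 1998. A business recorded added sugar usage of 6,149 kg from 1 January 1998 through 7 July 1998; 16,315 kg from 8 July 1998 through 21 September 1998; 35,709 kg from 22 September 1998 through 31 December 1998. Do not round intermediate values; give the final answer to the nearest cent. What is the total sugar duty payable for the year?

€25,563.40

1 January – 7 July 1998: 6,149 kg at €0.30/kg → €1,844.70
8 July – 21 September 1998: 16,315 kg at €0.25/kg → €4,078.75
22 September – 31 December 1998: 35,709 kg at €0.55/kg → €19,639.95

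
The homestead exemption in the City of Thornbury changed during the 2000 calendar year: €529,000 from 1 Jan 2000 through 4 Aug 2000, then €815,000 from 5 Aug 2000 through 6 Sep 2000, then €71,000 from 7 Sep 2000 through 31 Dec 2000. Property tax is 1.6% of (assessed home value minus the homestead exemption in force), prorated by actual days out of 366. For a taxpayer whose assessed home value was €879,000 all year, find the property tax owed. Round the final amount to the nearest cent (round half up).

1 Jan – 4 Aug 2000: 217 days, exemption €529,000 → (€879,000 − €529,000) × 1.6% × 217/366 = €3,320.2186
5 Aug – 6 Sep 2000: 33 days, exemption €815,000 → (€879,000 − €815,000) × 1.6% × 33/366 = €92.3279
7 Sep – 31 Dec 2000: 116 days, exemption €71,000 → (€879,000 − €71,000) × 1.6% × 116/366 = €4,097.3989
Total = €7,509.9454

€7,509.95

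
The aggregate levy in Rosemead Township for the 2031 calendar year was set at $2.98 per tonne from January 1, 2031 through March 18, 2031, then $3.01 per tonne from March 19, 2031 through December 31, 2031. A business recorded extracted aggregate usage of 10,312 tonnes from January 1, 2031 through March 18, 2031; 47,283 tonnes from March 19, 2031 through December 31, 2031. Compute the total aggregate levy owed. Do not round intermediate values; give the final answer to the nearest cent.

January 1 – March 18, 2031: 10,312 tonnes at $2.98/tonne → $30729.76
March 19 – December 31, 2031: 47,283 tonnes at $3.01/tonne → $142321.83

$173051.59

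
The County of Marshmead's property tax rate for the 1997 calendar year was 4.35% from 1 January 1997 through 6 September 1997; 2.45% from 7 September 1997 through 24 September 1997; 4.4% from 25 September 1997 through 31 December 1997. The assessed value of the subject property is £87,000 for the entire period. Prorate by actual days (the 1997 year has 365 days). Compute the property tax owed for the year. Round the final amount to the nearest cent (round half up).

1 January – 6 September 1997: 249 days at 4.35% → £87,000 × 4.35% × 249/365 = £2,581.7548
7 September – 24 September 1997: 18 days at 2.45% → £87,000 × 2.45% × 18/365 = £105.1151
25 September – 31 December 1997: 98 days at 4.4% → £87,000 × 4.4% × 98/365 = £1,027.7918
Total = £3,714.6616

£3,714.66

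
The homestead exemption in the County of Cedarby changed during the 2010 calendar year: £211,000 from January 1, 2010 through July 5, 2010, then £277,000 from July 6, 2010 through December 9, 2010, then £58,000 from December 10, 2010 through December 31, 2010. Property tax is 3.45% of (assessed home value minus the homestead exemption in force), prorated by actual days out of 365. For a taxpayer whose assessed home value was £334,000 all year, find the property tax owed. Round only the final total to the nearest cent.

£3,582.23

January 1 – July 5, 2010: 186 days, exemption £211,000 → (£334,000 − £211,000) × 3.45% × 186/365 = £2,162.4411
July 6 – December 9, 2010: 157 days, exemption £277,000 → (£334,000 − £277,000) × 3.45% × 157/365 = £845.8644
December 10 – December 31, 2010: 22 days, exemption £58,000 → (£334,000 − £58,000) × 3.45% × 22/365 = £573.9288
Total = £3,582.2342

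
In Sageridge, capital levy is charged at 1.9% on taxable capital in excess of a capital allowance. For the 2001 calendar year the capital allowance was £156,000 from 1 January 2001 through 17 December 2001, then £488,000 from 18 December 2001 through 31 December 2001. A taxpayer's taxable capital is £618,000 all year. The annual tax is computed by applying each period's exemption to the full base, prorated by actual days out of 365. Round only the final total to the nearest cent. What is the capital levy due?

£8,536.05

1 January – 17 December 2001: 351 days, exemption £156,000 → (£618,000 − £156,000) × 1.9% × 351/365 = £8,441.3096
18 December – 31 December 2001: 14 days, exemption £488,000 → (£618,000 − £488,000) × 1.9% × 14/365 = £94.7397
Total = £8,536.0493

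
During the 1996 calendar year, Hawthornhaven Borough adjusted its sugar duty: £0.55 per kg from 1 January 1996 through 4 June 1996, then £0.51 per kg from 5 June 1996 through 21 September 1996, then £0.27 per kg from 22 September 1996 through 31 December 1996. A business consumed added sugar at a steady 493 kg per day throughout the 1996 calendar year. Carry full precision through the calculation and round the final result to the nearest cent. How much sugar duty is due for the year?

1 January – 4 June 1996: 156 days × 493 kg/day = 76,908 kg at £0.55/kg → £42,299.40
5 June – 21 September 1996: 109 days × 493 kg/day = 53,737 kg at £0.51/kg → £27,405.87
22 September – 31 December 1996: 101 days × 493 kg/day = 49,793 kg at £0.27/kg → £13,444.11

£83,149.38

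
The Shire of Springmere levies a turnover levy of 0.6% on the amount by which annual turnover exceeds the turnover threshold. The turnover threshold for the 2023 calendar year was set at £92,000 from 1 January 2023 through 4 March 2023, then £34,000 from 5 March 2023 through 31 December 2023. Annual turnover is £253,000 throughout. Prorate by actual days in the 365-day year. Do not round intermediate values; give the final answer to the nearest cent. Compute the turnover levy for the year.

£1,253.93

1 January – 4 March 2023: 63 days, exemption £92,000 → (£253,000 − £92,000) × 0.6% × 63/365 = £166.7342
5 March – 31 December 2023: 302 days, exemption £34,000 → (£253,000 − £34,000) × 0.6% × 302/365 = £1,087.2000
Total = £1,253.9342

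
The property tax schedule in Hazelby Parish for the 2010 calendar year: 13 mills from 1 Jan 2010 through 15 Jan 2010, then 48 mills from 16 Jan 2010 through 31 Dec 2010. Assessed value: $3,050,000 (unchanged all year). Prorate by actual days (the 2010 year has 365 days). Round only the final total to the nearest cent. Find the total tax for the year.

$142,013.01

1 Jan – 15 Jan 2010: 15 days at 13 mills → $3,050,000 × 1.3% × 15/365 = $1,629.4521
16 Jan – 31 Dec 2010: 350 days at 48 mills → $3,050,000 × 4.8% × 350/365 = $140,383.5616
Total = $142,013.0137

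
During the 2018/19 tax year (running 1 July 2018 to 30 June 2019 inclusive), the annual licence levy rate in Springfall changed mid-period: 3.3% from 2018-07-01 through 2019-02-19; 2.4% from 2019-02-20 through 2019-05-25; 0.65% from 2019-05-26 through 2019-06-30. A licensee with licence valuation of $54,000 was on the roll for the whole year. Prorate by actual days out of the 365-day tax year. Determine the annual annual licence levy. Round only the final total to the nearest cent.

$1,514.37

2018-07-01 to 2019-02-19: 234 days at 3.3% → $54,000 × 3.3% × 234/365 = $1,142.4329
2019-02-20 to 2019-05-25: 95 days at 2.4% → $54,000 × 2.4% × 95/365 = $337.3151
2019-05-26 to 2019-06-30: 36 days at 0.65% → $54,000 × 0.65% × 36/365 = $34.6192
Total = $1,514.3671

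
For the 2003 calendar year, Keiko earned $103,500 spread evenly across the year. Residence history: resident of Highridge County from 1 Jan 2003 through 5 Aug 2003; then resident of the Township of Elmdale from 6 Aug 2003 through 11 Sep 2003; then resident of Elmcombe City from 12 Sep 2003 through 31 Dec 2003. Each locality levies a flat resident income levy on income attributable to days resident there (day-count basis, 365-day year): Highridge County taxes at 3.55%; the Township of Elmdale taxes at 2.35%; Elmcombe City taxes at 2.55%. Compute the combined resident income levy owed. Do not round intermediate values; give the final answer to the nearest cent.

$3,233.60

Highridge County, 1 Jan – 5 Aug 2003: 217 days → $103,500 × 3.55% × 217/365 = $2,184.4171
The Township of Elmdale, 6 Aug – 11 Sep 2003: 37 days → $103,500 × 2.35% × 37/365 = $246.5568
Elmcombe City, 12 Sep – 31 Dec 2003: 111 days → $103,500 × 2.55% × 111/365 = $802.6212
Total = $3,233.5952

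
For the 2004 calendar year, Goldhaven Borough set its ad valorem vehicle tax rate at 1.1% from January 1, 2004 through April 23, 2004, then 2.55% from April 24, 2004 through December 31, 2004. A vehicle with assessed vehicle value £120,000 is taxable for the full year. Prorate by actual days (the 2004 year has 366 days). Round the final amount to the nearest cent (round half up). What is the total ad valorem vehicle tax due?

January 1 – April 23, 2004: 114 days at 1.1% → £120,000 × 1.1% × 114/366 = £411.1475
April 24 – December 31, 2004: 252 days at 2.55% → £120,000 × 2.55% × 252/366 = £2,106.8852
Total = £2,518.0328

£2,518.03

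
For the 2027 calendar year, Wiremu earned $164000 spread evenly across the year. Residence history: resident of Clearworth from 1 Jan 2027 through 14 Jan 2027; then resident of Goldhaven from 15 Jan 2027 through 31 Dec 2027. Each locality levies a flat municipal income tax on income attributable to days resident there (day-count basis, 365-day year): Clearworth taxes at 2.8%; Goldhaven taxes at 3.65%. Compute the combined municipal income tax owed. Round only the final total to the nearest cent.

$5932.53

Clearworth, 1 Jan – 14 Jan 2027: 14 days → $164000 × 2.8% × 14/365 = $176.1315
Goldhaven, 15 Jan – 31 Dec 2027: 351 days → $164000 × 3.65% × 351/365 = $5756.4000
Total = $5932.5315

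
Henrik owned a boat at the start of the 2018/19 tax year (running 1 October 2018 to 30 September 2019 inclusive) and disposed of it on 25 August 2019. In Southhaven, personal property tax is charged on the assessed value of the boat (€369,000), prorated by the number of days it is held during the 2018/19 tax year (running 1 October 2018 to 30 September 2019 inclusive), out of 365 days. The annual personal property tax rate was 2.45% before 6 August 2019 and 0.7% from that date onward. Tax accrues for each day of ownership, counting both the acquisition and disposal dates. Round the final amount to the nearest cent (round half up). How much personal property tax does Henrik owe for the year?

1 October 2018 – 5 August 2019: 309 days at 2.45% → €369,000 × 2.45% × 309/365 = €7,653.4644
6 August – 25 August 2019: 20 days at 0.7% → €369,000 × 0.7% × 20/365 = €141.5342
Total = €7,794.9986

€7,795.00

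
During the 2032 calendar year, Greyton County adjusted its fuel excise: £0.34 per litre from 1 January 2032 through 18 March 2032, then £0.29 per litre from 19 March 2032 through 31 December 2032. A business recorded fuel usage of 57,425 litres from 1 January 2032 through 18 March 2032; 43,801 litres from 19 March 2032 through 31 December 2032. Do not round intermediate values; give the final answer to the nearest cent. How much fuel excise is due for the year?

£32,226.79

1 January – 18 March 2032: 57,425 litres at £0.34/litre → £19,524.50
19 March – 31 December 2032: 43,801 litres at £0.29/litre → £12,702.29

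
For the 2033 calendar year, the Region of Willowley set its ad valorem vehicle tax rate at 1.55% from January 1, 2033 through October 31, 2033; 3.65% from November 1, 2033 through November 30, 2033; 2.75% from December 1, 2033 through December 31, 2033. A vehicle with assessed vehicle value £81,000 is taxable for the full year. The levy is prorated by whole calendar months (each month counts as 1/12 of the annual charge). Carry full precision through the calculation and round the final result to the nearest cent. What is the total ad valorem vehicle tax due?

January 1 – October 31, 2033: 10 months at 1.55% → £81,000 × 1.55% × 10/12 = £1,046.2500
November 1 – November 30, 2033: 1 month at 3.65% → £81,000 × 3.65% × 1/12 = £246.3750
December 1 – December 31, 2033: 1 month at 2.75% → £81,000 × 2.75% × 1/12 = £185.6250
Total = £1,478.2500

£1,478.25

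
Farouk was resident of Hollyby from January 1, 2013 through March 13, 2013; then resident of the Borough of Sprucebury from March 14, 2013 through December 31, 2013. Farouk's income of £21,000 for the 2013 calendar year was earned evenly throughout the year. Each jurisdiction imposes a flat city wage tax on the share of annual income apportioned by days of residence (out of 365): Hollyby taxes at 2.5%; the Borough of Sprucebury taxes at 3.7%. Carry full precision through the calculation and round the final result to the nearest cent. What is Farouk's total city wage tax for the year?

Hollyby, January 1 – March 13, 2013: 72 days → £21,000 × 2.5% × 72/365 = £103.5616
The Borough of Sprucebury, March 14 – December 31, 2013: 293 days → £21,000 × 3.7% × 293/365 = £623.7288
Total = £727.2904

£727.29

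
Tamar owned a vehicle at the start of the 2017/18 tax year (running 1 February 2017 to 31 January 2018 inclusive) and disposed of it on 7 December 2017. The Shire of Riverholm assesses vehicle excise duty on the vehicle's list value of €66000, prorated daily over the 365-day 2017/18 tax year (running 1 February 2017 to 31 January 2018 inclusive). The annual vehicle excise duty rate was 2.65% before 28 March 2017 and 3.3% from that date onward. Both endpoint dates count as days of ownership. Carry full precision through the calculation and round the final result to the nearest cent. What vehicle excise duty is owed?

€1785.16

1 February – 27 March 2017: 55 days at 2.65% → €66000 × 2.65% × 55/365 = €263.5479
28 March – 7 December 2017: 255 days at 3.3% → €66000 × 3.3% × 255/365 = €1521.6164
Total = €1785.1644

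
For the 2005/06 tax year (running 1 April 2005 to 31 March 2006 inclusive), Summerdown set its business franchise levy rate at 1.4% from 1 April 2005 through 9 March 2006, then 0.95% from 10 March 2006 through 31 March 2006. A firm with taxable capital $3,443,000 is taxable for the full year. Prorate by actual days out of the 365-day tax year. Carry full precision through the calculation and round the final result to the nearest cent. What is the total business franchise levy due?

1 April 2005 – 9 March 2006: 343 days at 1.4% → $3,443,000 × 1.4% × 343/365 = $45,296.6740
10 March – 31 March 2006: 22 days at 0.95% → $3,443,000 × 0.95% × 22/365 = $1,971.4712
Total = $47,268.1452

$47,268.15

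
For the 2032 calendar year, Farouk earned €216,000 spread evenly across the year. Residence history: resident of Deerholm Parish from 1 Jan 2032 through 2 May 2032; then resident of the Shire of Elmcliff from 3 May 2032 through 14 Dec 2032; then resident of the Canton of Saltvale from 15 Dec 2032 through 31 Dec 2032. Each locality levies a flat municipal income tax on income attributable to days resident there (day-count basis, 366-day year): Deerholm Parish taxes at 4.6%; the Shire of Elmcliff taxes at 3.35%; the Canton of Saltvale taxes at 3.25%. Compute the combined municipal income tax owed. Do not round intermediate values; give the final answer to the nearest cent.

Deerholm Parish, 1 Jan – 2 May 2032: 123 days → €216,000 × 4.6% × 123/366 = €3,339.1475
The Shire of Elmcliff, 3 May – 14 Dec 2032: 226 days → €216,000 × 3.35% × 226/366 = €4,468.1311
The Canton of Saltvale, 15 Dec – 31 Dec 2032: 17 days → €216,000 × 3.25% × 17/366 = €326.0656
Total = €8,133.3443

€8,133.34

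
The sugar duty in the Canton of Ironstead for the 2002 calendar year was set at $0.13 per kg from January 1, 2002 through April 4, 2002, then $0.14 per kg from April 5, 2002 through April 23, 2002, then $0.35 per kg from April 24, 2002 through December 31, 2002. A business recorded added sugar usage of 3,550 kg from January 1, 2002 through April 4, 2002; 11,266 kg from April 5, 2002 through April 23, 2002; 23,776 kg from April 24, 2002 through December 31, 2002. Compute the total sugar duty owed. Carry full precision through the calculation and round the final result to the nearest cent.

$10,360.34

January 1 – April 4, 2002: 3,550 kg at $0.13/kg → $461.50
April 5 – April 23, 2002: 11,266 kg at $0.14/kg → $1,577.24
April 24 – December 31, 2002: 23,776 kg at $0.35/kg → $8,321.60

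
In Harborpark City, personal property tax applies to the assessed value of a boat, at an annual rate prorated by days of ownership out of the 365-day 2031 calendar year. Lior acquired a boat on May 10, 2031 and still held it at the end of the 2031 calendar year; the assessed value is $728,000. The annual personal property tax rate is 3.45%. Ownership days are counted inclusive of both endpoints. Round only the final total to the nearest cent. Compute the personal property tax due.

Days held (May 10 – December 31, 2031): 236 out of 365
Tax = $728,000 × 3.45% × 236/365 = $16,239.3863

$16,239.39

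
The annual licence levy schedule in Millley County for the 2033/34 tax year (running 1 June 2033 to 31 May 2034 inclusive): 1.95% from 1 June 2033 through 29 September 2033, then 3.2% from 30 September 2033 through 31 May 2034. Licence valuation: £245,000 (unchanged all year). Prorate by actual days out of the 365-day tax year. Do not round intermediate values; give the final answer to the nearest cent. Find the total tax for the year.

1 June – 29 September 2033: 121 days at 1.95% → £245,000 × 1.95% × 121/365 = £1,583.7740
30 September 2033 – 31 May 2034: 244 days at 3.2% → £245,000 × 3.2% × 244/365 = £5,240.9863
Total = £6,824.7603

£6,824.76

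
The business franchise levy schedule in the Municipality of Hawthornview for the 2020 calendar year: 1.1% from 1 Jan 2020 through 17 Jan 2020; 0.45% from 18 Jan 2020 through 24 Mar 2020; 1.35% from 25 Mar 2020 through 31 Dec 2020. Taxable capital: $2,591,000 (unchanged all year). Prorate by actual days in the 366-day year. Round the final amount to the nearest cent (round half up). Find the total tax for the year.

1 Jan – 17 Jan 2020: 17 days at 1.1% → $2,591,000 × 1.1% × 17/366 = $1,323.8169
18 Jan – 24 Mar 2020: 67 days at 0.45% → $2,591,000 × 0.45% × 67/366 = $2,134.3893
25 Mar – 31 Dec 2020: 282 days at 1.35% → $2,591,000 × 1.35% × 282/366 = $26,950.6475
Total = $30,408.8538

$30,408.85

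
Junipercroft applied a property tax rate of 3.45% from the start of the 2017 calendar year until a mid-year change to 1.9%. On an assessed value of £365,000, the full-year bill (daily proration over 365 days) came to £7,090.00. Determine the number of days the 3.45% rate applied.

Let d = days at the first rate; then 365 − d days at the second rate.
£365,000 × [3.45%·d + 1.9%·(365−d)] / 365 = £7,090.00
Solving gives d = 10, so the new rate took effect on 11 January 2017.

10 days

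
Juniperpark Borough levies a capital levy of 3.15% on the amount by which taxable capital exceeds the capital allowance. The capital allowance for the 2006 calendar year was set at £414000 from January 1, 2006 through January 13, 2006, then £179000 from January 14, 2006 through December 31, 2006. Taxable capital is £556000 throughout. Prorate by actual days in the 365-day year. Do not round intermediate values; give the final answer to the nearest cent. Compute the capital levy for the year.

January 1 – January 13, 2006: 13 days, exemption £414000 → (£556000 − £414000) × 3.15% × 13/365 = £159.3123
January 14 – December 31, 2006: 352 days, exemption £179000 → (£556000 − £179000) × 3.15% × 352/365 = £11452.5370
Total = £11611.8493

£11611.85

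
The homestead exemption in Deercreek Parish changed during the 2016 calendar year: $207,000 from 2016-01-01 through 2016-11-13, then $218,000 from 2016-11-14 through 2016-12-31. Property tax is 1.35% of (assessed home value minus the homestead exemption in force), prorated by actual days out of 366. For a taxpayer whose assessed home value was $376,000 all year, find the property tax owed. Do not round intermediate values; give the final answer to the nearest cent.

$2,262.02

2016-01-01 to 2016-11-13: 318 days, exemption $207,000 → ($376,000 − $207,000) × 1.35% × 318/366 = $1,982.2869
2016-11-14 to 2016-12-31: 48 days, exemption $218,000 → ($376,000 − $218,000) × 1.35% × 48/366 = $279.7377
Total = $2,262.0246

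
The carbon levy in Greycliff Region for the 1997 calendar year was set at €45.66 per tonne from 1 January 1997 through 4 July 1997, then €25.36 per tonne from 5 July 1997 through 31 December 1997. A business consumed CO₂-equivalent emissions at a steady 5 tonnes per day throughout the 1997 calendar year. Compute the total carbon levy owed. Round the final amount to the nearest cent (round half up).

1 January – 4 July 1997: 185 days × 5 tonnes/day = 925 tonnes at €45.66/tonne → €42235.50
5 July – 31 December 1997: 180 days × 5 tonnes/day = 900 tonnes at €25.36/tonne → €22824.00

€65059.50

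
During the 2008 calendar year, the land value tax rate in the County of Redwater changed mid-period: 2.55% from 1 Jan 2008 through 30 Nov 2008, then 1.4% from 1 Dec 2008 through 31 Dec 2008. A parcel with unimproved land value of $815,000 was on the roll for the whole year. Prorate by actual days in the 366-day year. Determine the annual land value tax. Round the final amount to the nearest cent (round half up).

1 Jan – 30 Nov 2008: 335 days at 2.55% → $815,000 × 2.55% × 335/366 = $19,022.2336
1 Dec – 31 Dec 2008: 31 days at 1.4% → $815,000 × 1.4% × 31/366 = $966.4208
Total = $19,988.6544

$19,988.65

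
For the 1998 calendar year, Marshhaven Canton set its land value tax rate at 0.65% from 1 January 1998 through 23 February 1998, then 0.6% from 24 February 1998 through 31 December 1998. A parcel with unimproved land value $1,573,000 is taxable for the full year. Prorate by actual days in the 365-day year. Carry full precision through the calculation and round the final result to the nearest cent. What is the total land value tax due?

$9,554.36

1 January – 23 February 1998: 54 days at 0.65% → $1,573,000 × 0.65% × 54/365 = $1,512.6658
24 February – 31 December 1998: 311 days at 0.6% → $1,573,000 × 0.6% × 311/365 = $8,041.6932
Total = $9,554.3589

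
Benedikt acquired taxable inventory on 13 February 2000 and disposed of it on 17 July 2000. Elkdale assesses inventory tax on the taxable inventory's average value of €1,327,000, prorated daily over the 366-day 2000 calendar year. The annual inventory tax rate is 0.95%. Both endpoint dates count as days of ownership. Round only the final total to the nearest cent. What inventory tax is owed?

€5,373.26

Days held (13 February – 17 July 2000): 156 out of 366
Tax = €1,327,000 × 0.95% × 156/366 = €5,373.2623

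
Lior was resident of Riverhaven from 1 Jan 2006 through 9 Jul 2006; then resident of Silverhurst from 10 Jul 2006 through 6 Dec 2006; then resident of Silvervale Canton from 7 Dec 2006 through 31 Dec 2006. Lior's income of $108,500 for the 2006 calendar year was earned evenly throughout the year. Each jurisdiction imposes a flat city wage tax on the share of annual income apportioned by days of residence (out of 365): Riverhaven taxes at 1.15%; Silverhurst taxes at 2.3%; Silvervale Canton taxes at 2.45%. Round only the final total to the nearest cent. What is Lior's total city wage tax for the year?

Riverhaven, 1 Jan – 9 Jul 2006: 190 days → $108,500 × 1.15% × 190/365 = $649.5137
Silverhurst, 10 Jul – 6 Dec 2006: 150 days → $108,500 × 2.3% × 150/365 = $1,025.5479
Silvervale Canton, 7 Dec – 31 Dec 2006: 25 days → $108,500 × 2.45% × 25/365 = $182.0719
Total = $1,857.1336

$1,857.13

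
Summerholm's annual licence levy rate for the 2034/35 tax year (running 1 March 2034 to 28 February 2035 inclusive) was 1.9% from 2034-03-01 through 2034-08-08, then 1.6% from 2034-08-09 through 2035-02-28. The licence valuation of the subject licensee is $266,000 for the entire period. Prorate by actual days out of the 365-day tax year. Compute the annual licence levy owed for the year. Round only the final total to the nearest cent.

2034-03-01 to 2034-08-08: 161 days at 1.9% → $266,000 × 1.9% × 161/365 = $2,229.2986
2034-08-09 to 2035-02-28: 204 days at 1.6% → $266,000 × 1.6% × 204/365 = $2,378.6959
Total = $4,607.9945

$4,607.99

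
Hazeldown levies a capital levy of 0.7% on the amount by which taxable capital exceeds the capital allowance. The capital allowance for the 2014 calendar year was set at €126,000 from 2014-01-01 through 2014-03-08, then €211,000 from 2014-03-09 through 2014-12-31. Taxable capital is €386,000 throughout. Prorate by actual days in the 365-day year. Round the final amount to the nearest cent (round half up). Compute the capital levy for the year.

€1,334.22

2014-01-01 to 2014-03-08: 67 days, exemption €126,000 → (€386,000 − €126,000) × 0.7% × 67/365 = €334.0822
2014-03-09 to 2014-12-31: 298 days, exemption €211,000 → (€386,000 − €211,000) × 0.7% × 298/365 = €1,000.1370
Total = €1,334.2192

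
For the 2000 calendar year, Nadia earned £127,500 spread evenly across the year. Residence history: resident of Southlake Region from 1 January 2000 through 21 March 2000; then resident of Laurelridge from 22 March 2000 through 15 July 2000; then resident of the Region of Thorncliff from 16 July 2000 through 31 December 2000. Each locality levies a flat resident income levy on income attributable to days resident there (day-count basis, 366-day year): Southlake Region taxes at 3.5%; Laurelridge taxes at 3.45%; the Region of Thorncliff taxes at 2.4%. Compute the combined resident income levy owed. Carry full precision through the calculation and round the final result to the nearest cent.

£3,794.69

Southlake Region, 1 January – 21 March 2000: 81 days → £127,500 × 3.5% × 81/366 = £987.6025
Laurelridge, 22 March – 15 July 2000: 116 days → £127,500 × 3.45% × 116/366 = £1,394.1393
The Region of Thorncliff, 16 July – 31 December 2000: 169 days → £127,500 × 2.4% × 169/366 = £1,412.9508
Total = £3,794.6926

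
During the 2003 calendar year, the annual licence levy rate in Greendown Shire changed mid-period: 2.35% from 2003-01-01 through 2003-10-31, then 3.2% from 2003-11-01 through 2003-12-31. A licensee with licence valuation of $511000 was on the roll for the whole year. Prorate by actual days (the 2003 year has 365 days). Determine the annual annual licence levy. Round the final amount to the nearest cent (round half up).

2003-01-01 to 2003-10-31: 304 days at 2.35% → $511000 × 2.35% × 304/365 = $10001.6000
2003-11-01 to 2003-12-31: 61 days at 3.2% → $511000 × 3.2% × 61/365 = $2732.8000
Total = $12734.4000

$12734.40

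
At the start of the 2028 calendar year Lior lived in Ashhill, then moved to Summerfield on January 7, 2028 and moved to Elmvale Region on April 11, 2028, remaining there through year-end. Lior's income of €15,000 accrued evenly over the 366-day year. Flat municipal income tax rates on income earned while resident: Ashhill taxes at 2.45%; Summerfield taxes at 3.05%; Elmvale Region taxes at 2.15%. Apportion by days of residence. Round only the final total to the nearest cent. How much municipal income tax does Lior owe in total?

€358.28

Ashhill, January 1 – January 6, 2028: 6 days → €15,000 × 2.45% × 6/366 = €6.0246
Summerfield, January 7 – April 10, 2028: 95 days → €15,000 × 3.05% × 95/366 = €118.7500
Elmvale Region, April 11 – December 31, 2028: 265 days → €15,000 × 2.15% × 265/366 = €233.5041
Total = €358.2787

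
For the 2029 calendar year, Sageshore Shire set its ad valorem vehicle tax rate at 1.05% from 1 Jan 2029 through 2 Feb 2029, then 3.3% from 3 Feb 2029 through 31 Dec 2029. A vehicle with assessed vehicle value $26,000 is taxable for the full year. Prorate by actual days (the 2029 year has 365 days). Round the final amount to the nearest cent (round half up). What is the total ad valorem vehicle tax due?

$805.11

1 Jan – 2 Feb 2029: 33 days at 1.05% → $26,000 × 1.05% × 33/365 = $24.6822
3 Feb – 31 Dec 2029: 332 days at 3.3% → $26,000 × 3.3% × 332/365 = $780.4274
Total = $805.1096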